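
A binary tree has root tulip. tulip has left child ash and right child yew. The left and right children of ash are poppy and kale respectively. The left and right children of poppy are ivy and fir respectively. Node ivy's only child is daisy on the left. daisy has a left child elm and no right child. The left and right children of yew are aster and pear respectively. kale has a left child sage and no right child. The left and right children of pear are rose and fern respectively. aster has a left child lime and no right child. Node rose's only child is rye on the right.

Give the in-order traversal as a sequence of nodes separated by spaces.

elm daisy ivy poppy fir ash sage kale tulip lime aster yew rose rye pear fern

In-order visits the left subtree, then the node, then the right subtree.
At tulip: go left to ash.
  At ash: go left to poppy.
    At poppy: go left to ivy.
      At ivy: go left to daisy.
        At daisy: go left to elm.
          elm is a leaf — visit elm.
        Visit daisy.
        At daisy: no right child.
      Visit ivy.
      At ivy: no right child.
    Visit poppy.
    At poppy: go right to fir.
      fir is a leaf — visit fir.
  Visit ash.
  At ash: go right to kale.
    At kale: go left to sage.
      sage is a leaf — visit sage.
    Visit kale.
    At kale: no right child.
Visit tulip.
At tulip: go right to yew.
  At yew: go left to aster.
    At aster: go left to lime.
      lime is a leaf — visit lime.
    Visit aster.
    At aster: no right child.
  Visit yew.
  At yew: go right to pear.
    At pear: go left to rose.
      At rose: no left child.
      Visit rose.
      At rose: go right to rye.
        rye is a leaf — visit rye.
    Visit pear.
    At pear: go right to fern.
      fern is a leaf — visit fern.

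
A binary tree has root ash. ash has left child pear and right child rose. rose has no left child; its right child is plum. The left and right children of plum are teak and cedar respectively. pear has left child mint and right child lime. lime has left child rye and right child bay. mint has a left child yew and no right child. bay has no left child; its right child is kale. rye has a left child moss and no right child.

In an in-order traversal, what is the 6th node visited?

In-order visits the left subtree, then the node, then the right subtree.
At ash: go left to pear.
  At pear: go left to mint.
    At mint: go left to yew.
      yew is a leaf — visit yew.
    Visit mint.
    At mint: no right child.
  Visit pear.
  At pear: go right to lime.
    At lime: go left to rye.
      At rye: go left to moss.
        moss is a leaf — visit moss.
      Visit rye.
      At rye: no right child.
    Visit lime.
    At lime: go right to bay.
      At bay: no left child.
      Visit bay.
      At bay: go right to kale.
        kale is a leaf — visit kale.
Visit ash.
At ash: go right to rose.
  At rose: no left child.
  Visit rose.
  At rose: go right to plum.
    At plum: go left to teak.
      teak is a leaf — visit teak.
    Visit plum.
    At plum: go right to cedar.
      cedar is a leaf — visit cedar.
Full in-order sequence: yew, mint, pear, moss, rye, lime, bay, kale, ash, rose, teak, plum, cedar.

lime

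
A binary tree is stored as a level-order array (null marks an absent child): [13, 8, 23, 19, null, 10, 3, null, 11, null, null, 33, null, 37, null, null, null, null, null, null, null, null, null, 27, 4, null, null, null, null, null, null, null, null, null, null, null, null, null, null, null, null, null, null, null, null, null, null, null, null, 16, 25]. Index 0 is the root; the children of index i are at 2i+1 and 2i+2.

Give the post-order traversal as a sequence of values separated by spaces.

Post-order visits the left subtree, then the right subtree, then the node.
At 13: go left to 8.
  At 8: go left to 19.
    At 19: no left child.
    At 19: go right to 11.
      11 is a leaf — visit 11.
    Visit 19.
  At 8: no right child.
  Visit 8.
At 13: go right to 23.
  At 23: go left to 10.
    At 10: go left to 33.
      At 33: go left to 27.
        27 is a leaf — visit 27.
      At 33: go right to 4.
        At 4: go left to 16.
          16 is a leaf — visit 16.
        At 4: go right to 25.
          25 is a leaf — visit 25.
        Visit 4.
      Visit 33.
    At 10: no right child.
    Visit 10.
  At 23: go right to 3.
    At 3: go left to 37.
      37 is a leaf — visit 37.
    At 3: no right child.
    Visit 3.
  Visit 23.
Visit 13.

11 19 8 27 16 25 4 33 10 37 3 23 13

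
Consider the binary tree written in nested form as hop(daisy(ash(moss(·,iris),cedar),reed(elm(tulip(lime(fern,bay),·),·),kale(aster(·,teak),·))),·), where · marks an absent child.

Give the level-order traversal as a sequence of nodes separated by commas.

Level-order visits nodes level by level from the root, left to right within each level.
Level 0: hop
Level 1: daisy
Level 2: ash, reed
Level 3: moss, cedar, elm, kale
Level 4: iris, tulip, aster
Level 5: lime, teak
Level 6: fern, bay

hop, daisy, ash, reed, moss, cedar, elm, kale, iris, tulip, aster, lime, teak, fern, bay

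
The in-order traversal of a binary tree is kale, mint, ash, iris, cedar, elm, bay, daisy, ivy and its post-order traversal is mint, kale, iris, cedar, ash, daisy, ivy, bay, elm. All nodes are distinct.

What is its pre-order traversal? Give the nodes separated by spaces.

elm ash kale mint cedar iris bay ivy daisy

The last element of post-order is the root; it splits in-order into left and right subtrees.
Root elm: left subtree has 5 nodes {kale, mint, ash, iris, cedar}, right has 3 {bay, daisy, ivy}.
  Root ash: left subtree has 2 nodes {kale, mint}, right has 2 {iris, cedar}.
    Root kale: left subtree has 0 nodes { }, right has 1 {mint}.
    Root cedar: left subtree has 1 node {iris}, right has 0 { }.
  Root bay: left subtree has 0 nodes { }, right has 2 {daisy, ivy}.
    Root ivy: left subtree has 1 node {daisy}, right has 0 { }.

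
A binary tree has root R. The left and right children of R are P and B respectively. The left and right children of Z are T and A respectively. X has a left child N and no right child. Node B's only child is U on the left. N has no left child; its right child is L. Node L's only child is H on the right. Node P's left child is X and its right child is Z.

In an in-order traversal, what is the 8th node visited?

A

In-order visits the left subtree, then the node, then the right subtree.
At R: go left to P.
  At P: go left to X.
    At X: go left to N.
      At N: no left child.
      Visit N.
      At N: go right to L.
        At L: no left child.
        Visit L.
        At L: go right to H.
          H is a leaf — visit H.
    Visit X.
    At X: no right child.
  Visit P.
  At P: go right to Z.
    At Z: go left to T.
      T is a leaf — visit T.
    Visit Z.
    At Z: go right to A.
      A is a leaf — visit A.
Visit R.
At R: go right to B.
  At B: go left to U.
    U is a leaf — visit U.
  Visit B.
  At B: no right child.
Full in-order sequence: N, L, H, X, P, T, Z, A, R, U, B.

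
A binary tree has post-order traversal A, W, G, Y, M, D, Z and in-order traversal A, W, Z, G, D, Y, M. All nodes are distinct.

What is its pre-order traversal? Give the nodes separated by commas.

Z, W, A, D, G, M, Y

The last element of post-order is the root; it splits in-order into left and right subtrees.
Root Z: left subtree has 2 nodes {A, W}, right has 4 {G, D, Y, M}.
  Root W: left subtree has 1 node {A}, right has 0 { }.
  Root D: left subtree has 1 node {G}, right has 2 {Y, M}.
    Root M: left subtree has 1 node {Y}, right has 0 { }.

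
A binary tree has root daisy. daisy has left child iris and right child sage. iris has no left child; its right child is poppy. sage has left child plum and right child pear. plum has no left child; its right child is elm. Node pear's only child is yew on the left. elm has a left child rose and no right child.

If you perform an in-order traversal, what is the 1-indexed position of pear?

9

In-order visits the left subtree, then the node, then the right subtree.
At daisy: go left to iris.
  At iris: no left child.
  Visit iris.
  At iris: go right to poppy.
    poppy is a leaf — visit poppy.
Visit daisy.
At daisy: go right to sage.
  At sage: go left to plum.
    At plum: no left child.
    Visit plum.
    At plum: go right to elm.
      At elm: go left to rose.
        rose is a leaf — visit rose.
      Visit elm.
      At elm: no right child.
  Visit sage.
  At sage: go right to pear.
    At pear: go left to yew.
      yew is a leaf — visit yew.
    Visit pear.
    At pear: no right child.
Full in-order sequence: iris, poppy, daisy, plum, rose, elm, sage, yew, pear.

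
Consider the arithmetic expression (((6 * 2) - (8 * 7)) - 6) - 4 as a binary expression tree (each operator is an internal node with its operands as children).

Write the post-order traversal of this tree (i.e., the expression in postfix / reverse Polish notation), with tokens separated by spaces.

Post-order on an expression tree gives postfix notation: for each operator, emit left operand, right operand, then the operator.

6 2 * 8 7 * - 6 - 4 -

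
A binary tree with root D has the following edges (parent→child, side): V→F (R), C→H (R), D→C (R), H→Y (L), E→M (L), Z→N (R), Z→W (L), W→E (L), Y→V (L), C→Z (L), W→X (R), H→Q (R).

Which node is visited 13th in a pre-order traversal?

Pre-order visits the node, then its left subtree, then its right subtree.
Visit D.
At D: no left child.
At D: go right to C.
  Visit C.
  At C: go left to Z.
    Visit Z.
    At Z: go left to W.
      Visit W.
      At W: go left to E.
        Visit E.
        At E: go left to M.
          M is a leaf — visit M.
        At E: no right child.
      At W: go right to X.
        X is a leaf — visit X.
    At Z: go right to N.
      N is a leaf — visit N.
  At C: go right to H.
    Visit H.
    At H: go left to Y.
      Visit Y.
      At Y: go left to V.
        Visit V.
        At V: no left child.
        At V: go right to F.
          F is a leaf — visit F.
      At Y: no right child.
    At H: go right to Q.
      Q is a leaf — visit Q.
Full pre-order sequence: D, C, Z, W, E, M, X, N, H, Y, V, F, Q.

Q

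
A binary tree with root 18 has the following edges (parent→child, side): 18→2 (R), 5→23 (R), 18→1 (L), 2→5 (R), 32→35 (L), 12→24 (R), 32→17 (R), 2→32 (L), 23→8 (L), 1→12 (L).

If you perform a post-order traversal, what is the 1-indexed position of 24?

Post-order visits the left subtree, then the right subtree, then the node.
At 18: go left to 1.
  At 1: go left to 12.
    At 12: no left child.
    At 12: go right to 24.
      24 is a leaf — visit 24.
    Visit 12.
  At 1: no right child.
  Visit 1.
At 18: go right to 2.
  At 2: go left to 32.
    At 32: go left to 35.
      35 is a leaf — visit 35.
    At 32: go right to 17.
      17 is a leaf — visit 17.
    Visit 32.
  At 2: go right to 5.
    At 5: no left child.
    At 5: go right to 23.
      At 23: go left to 8.
        8 is a leaf — visit 8.
      At 23: no right child.
      Visit 23.
    Visit 5.
  Visit 2.
Visit 18.
Full post-order sequence: 24, 12, 1, 35, 17, 32, 8, 23, 5, 2, 18.

1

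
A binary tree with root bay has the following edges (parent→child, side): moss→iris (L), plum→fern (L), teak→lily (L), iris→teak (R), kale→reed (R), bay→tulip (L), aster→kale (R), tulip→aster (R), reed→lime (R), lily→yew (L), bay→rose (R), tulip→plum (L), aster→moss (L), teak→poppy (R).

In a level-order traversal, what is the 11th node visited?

Level-order visits nodes level by level from the root, left to right within each level.
Level 0: bay
Level 1: tulip, rose
Level 2: plum, aster
Level 3: fern, moss, kale
Level 4: iris, reed
Level 5: teak, lime
Level 6: lily, poppy
Level 7: yew
Full level-order sequence: bay, tulip, rose, plum, aster, fern, moss, kale, iris, reed, teak, lime, lily, poppy, yew.

teak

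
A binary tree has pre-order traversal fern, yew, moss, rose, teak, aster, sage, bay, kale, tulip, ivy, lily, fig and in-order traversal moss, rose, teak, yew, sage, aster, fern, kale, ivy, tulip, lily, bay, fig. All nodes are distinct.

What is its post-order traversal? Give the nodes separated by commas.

teak, rose, moss, sage, aster, yew, ivy, lily, tulip, kale, fig, bay, fern

The first element of pre-order is the root; it splits in-order into left and right subtrees.
Root fern: left subtree has 6 nodes {moss, rose, teak, yew, sage, aster}, right has 6 {kale, ivy, tulip, lily, bay, fig}.
  Root yew: left subtree has 3 nodes {moss, rose, teak}, right has 2 {sage, aster}.
    Root moss: left subtree has 0 nodes { }, right has 2 {rose, teak}.
      Root rose: left subtree has 0 nodes { }, right has 1 {teak}.
    Root aster: left subtree has 1 node {sage}, right has 0 { }.
  Root bay: left subtree has 4 nodes {kale, ivy, tulip, lily}, right has 1 {fig}.
    Root kale: left subtree has 0 nodes { }, right has 3 {ivy, tulip, lily}.
      Root tulip: left subtree has 1 node {ivy}, right has 1 {lily}.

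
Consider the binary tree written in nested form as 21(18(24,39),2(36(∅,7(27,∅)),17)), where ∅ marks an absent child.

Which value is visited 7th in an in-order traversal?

In-order visits the left subtree, then the node, then the right subtree.
At 21: go left to 18.
  At 18: go left to 24.
    24 is a leaf — visit 24.
  Visit 18.
  At 18: go right to 39.
    39 is a leaf — visit 39.
Visit 21.
At 21: go right to 2.
  At 2: go left to 36.
    At 36: no left child.
    Visit 36.
    At 36: go right to 7.
      At 7: go left to 27.
        27 is a leaf — visit 27.
      Visit 7.
      At 7: no right child.
  Visit 2.
  At 2: go right to 17.
    17 is a leaf — visit 17.
Full in-order sequence: 24, 18, 39, 21, 36, 27, 7, 2, 17.

7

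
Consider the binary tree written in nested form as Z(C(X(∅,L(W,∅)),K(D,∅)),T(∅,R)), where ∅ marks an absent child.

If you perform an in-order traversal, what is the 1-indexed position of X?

In-order visits the left subtree, then the node, then the right subtree.
At Z: go left to C.
  At C: go left to X.
    At X: no left child.
    Visit X.
    At X: go right to L.
      At L: go left to W.
        W is a leaf — visit W.
      Visit L.
      At L: no right child.
  Visit C.
  At C: go right to K.
    At K: go left to D.
      D is a leaf — visit D.
    Visit K.
    At K: no right child.
Visit Z.
At Z: go right to T.
  At T: no left child.
  Visit T.
  At T: go right to R.
    R is a leaf — visit R.
Full in-order sequence: X, W, L, C, D, K, Z, T, R.

1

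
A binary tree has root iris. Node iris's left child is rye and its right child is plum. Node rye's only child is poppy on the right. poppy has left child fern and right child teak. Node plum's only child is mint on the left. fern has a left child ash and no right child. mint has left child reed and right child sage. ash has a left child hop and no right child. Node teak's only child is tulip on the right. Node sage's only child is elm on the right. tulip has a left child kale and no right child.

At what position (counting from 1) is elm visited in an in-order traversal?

In-order visits the left subtree, then the node, then the right subtree.
At iris: go left to rye.
  At rye: no left child.
  Visit rye.
  At rye: go right to poppy.
    At poppy: go left to fern.
      At fern: go left to ash.
        At ash: go left to hop.
          hop is a leaf — visit hop.
        Visit ash.
        At ash: no right child.
      Visit fern.
      At fern: no right child.
    Visit poppy.
    At poppy: go right to teak.
      At teak: no left child.
      Visit teak.
      At teak: go right to tulip.
        At tulip: go left to kale.
          kale is a leaf — visit kale.
        Visit tulip.
        At tulip: no right child.
Visit iris.
At iris: go right to plum.
  At plum: go left to mint.
    At mint: go left to reed.
      reed is a leaf — visit reed.
    Visit mint.
    At mint: go right to sage.
      At sage: no left child.
      Visit sage.
      At sage: go right to elm.
        elm is a leaf — visit elm.
  Visit plum.
  At plum: no right child.
Full in-order sequence: rye, hop, ash, fern, poppy, teak, kale, tulip, iris, reed, mint, sage, elm, plum.

13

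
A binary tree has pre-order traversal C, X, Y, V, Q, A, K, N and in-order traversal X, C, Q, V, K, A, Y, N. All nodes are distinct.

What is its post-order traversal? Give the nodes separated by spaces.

X Q K A V N Y C

The first element of pre-order is the root; it splits in-order into left and right subtrees.
Root C: left subtree has 1 node {X}, right has 6 {Q, V, K, A, Y, N}.
  Root Y: left subtree has 4 nodes {Q, V, K, A}, right has 1 {N}.
    Root V: left subtree has 1 node {Q}, right has 2 {K, A}.
      Root A: left subtree has 1 node {K}, right has 0 { }.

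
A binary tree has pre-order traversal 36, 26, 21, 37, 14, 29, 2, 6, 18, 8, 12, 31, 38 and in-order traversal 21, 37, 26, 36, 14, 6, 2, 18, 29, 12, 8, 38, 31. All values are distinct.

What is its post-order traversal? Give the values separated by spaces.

The first element of pre-order is the root; it splits in-order into left and right subtrees.
Root 36: left subtree has 3 nodes {21, 37, 26}, right has 9 {14, 6, 2, 18, 29, 12, 8, 38, 31}.
  Root 26: left subtree has 2 nodes {21, 37}, right has 0 { }.
    Root 21: left subtree has 0 nodes { }, right has 1 {37}.
  Root 14: left subtree has 0 nodes { }, right has 8 {6, 2, 18, 29, 12, 8, 38, 31}.
    Root 29: left subtree has 3 nodes {6, 2, 18}, right has 4 {12, 8, 38, 31}.
      Root 2: left subtree has 1 node {6}, right has 1 {18}.
      Root 8: left subtree has 1 node {12}, right has 2 {38, 31}.
        Root 31: left subtree has 1 node {38}, right has 0 { }.

37 21 26 6 18 2 12 38 31 8 29 14 36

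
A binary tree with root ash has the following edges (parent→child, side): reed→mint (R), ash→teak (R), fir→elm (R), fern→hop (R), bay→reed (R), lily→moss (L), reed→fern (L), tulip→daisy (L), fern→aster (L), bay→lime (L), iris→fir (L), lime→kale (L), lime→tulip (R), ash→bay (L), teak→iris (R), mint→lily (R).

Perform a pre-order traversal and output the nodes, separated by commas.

ash, bay, lime, kale, tulip, daisy, reed, fern, aster, hop, mint, lily, moss, teak, iris, fir, elm

Pre-order visits the node, then its left subtree, then its right subtree.
Visit ash.
At ash: go left to bay.
  Visit bay.
  At bay: go left to lime.
    Visit lime.
    At lime: go left to kale.
      kale is a leaf — visit kale.
    At lime: go right to tulip.
      Visit tulip.
      At tulip: go left to daisy.
        daisy is a leaf — visit daisy.
      At tulip: no right child.
  At bay: go right to reed.
    Visit reed.
    At reed: go left to fern.
      Visit fern.
      At fern: go left to aster.
        aster is a leaf — visit aster.
      At fern: go right to hop.
        hop is a leaf — visit hop.
    At reed: go right to mint.
      Visit mint.
      At mint: no left child.
      At mint: go right to lily.
        Visit lily.
        At lily: go left to moss.
          moss is a leaf — visit moss.
        At lily: no right child.
At ash: go right to teak.
  Visit teak.
  At teak: no left child.
  At teak: go right to iris.
    Visit iris.
    At iris: go left to fir.
      Visit fir.
      At fir: no left child.
      At fir: go right to elm.
        elm is a leaf — visit elm.
    At iris: no right child.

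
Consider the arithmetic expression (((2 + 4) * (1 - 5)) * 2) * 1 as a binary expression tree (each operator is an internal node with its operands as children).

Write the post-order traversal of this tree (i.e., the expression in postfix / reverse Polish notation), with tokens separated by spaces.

Post-order on an expression tree gives postfix notation: for each operator, emit left operand, right operand, then the operator.

2 4 + 1 5 - * 2 * 1 *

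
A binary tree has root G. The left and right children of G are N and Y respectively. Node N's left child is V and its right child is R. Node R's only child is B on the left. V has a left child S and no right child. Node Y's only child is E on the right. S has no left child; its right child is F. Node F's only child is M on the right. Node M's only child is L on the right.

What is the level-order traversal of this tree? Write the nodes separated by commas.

Level-order visits nodes level by level from the root, left to right within each level.
Level 0: G
Level 1: N, Y
Level 2: V, R, E
Level 3: S, B
Level 4: F
Level 5: M
Level 6: L

G, N, Y, V, R, E, S, B, F, M, L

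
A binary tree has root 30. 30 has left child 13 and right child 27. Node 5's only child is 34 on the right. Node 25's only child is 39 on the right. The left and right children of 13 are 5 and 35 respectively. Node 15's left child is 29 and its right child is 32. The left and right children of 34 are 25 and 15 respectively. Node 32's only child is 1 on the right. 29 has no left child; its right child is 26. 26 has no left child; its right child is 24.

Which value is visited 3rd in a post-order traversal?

Post-order visits the left subtree, then the right subtree, then the node.
At 30: go left to 13.
  At 13: go left to 5.
    At 5: no left child.
    At 5: go right to 34.
      At 34: go left to 25.
        At 25: no left child.
        At 25: go right to 39.
          39 is a leaf — visit 39.
        Visit 25.
      At 34: go right to 15.
        At 15: go left to 29.
          At 29: no left child.
          At 29: go right to 26.
            At 26: no left child.
            At 26: go right to 24.
              24 is a leaf — visit 24.
            Visit 26.
          Visit 29.
        At 15: go right to 32.
          At 32: no left child.
          At 32: go right to 1.
            1 is a leaf — visit 1.
          Visit 32.
        Visit 15.
      Visit 34.
    Visit 5.
  At 13: go right to 35.
    35 is a leaf — visit 35.
  Visit 13.
At 30: go right to 27.
  27 is a leaf — visit 27.
Visit 30.
Full post-order sequence: 39, 25, 24, 26, 29, 1, 32, 15, 34, 5, 35, 13, 27, 30.

24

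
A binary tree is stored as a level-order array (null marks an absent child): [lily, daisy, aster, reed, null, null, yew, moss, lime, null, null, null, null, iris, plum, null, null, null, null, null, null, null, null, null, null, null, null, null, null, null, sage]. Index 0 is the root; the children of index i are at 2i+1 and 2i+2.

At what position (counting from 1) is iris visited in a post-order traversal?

Post-order visits the left subtree, then the right subtree, then the node.
At lily: go left to daisy.
  At daisy: go left to reed.
    At reed: go left to moss.
      moss is a leaf — visit moss.
    At reed: go right to lime.
      lime is a leaf — visit lime.
    Visit reed.
  At daisy: no right child.
  Visit daisy.
At lily: go right to aster.
  At aster: no left child.
  At aster: go right to yew.
    At yew: go left to iris.
      iris is a leaf — visit iris.
    At yew: go right to plum.
      At plum: no left child.
      At plum: go right to sage.
        sage is a leaf — visit sage.
      Visit plum.
    Visit yew.
  Visit aster.
Visit lily.
Full post-order sequence: moss, lime, reed, daisy, iris, sage, plum, yew, aster, lily.

5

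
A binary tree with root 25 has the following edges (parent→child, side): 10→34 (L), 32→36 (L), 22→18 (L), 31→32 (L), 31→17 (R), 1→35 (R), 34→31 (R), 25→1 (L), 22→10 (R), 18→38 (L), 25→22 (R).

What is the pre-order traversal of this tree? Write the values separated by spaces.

Pre-order visits the node, then its left subtree, then its right subtree.
Visit 25.
At 25: go left to 1.
  Visit 1.
  At 1: no left child.
  At 1: go right to 35.
    35 is a leaf — visit 35.
At 25: go right to 22.
  Visit 22.
  At 22: go left to 18.
    Visit 18.
    At 18: go left to 38.
      38 is a leaf — visit 38.
    At 18: no right child.
  At 22: go right to 10.
    Visit 10.
    At 10: go left to 34.
      Visit 34.
      At 34: no left child.
      At 34: go right to 31.
        Visit 31.
        At 31: go left to 32.
          Visit 32.
          At 32: go left to 36.
            36 is a leaf — visit 36.
          At 32: no right child.
        At 31: go right to 17.
          17 is a leaf — visit 17.
    At 10: no right child.

25 1 35 22 18 38 10 34 31 32 36 17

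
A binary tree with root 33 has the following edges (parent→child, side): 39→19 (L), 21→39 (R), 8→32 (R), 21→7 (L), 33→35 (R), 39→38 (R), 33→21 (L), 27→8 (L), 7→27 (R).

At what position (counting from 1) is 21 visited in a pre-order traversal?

2

Pre-order visits the node, then its left subtree, then its right subtree.
Visit 33.
At 33: go left to 21.
  Visit 21.
  At 21: go left to 7.
    Visit 7.
    At 7: no left child.
    At 7: go right to 27.
      Visit 27.
      At 27: go left to 8.
        Visit 8.
        At 8: no left child.
        At 8: go right to 32.
          32 is a leaf — visit 32.
      At 27: no right child.
  At 21: go right to 39.
    Visit 39.
    At 39: go left to 19.
      19 is a leaf — visit 19.
    At 39: go right to 38.
      38 is a leaf — visit 38.
At 33: go right to 35.
  35 is a leaf — visit 35.
Full pre-order sequence: 33, 21, 7, 27, 8, 32, 39, 19, 38, 35.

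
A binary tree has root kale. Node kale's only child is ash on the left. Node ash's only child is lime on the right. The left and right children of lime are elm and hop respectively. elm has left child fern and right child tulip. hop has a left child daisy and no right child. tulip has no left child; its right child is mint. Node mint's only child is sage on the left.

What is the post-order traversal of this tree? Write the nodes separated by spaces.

Post-order visits the left subtree, then the right subtree, then the node.
At kale: go left to ash.
  At ash: no left child.
  At ash: go right to lime.
    At lime: go left to elm.
      At elm: go left to fern.
        fern is a leaf — visit fern.
      At elm: go right to tulip.
        At tulip: no left child.
        At tulip: go right to mint.
          At mint: go left to sage.
            sage is a leaf — visit sage.
          At mint: no right child.
          Visit mint.
        Visit tulip.
      Visit elm.
    At lime: go right to hop.
      At hop: go left to daisy.
        daisy is a leaf — visit daisy.
      At hop: no right child.
      Visit hop.
    Visit lime.
  Visit ash.
At kale: no right child.
Visit kale.

fern sage mint tulip elm daisy hop lime ash kale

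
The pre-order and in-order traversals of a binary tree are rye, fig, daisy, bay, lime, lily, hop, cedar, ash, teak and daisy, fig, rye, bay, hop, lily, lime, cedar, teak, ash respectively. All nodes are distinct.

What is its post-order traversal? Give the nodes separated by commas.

daisy, fig, hop, lily, teak, ash, cedar, lime, bay, rye

The first element of pre-order is the root; it splits in-order into left and right subtrees.
Root rye: left subtree has 2 nodes {daisy, fig}, right has 7 {bay, hop, lily, lime, cedar, teak, ash}.
  Root fig: left subtree has 1 node {daisy}, right has 0 { }.
  Root bay: left subtree has 0 nodes { }, right has 6 {hop, lily, lime, cedar, teak, ash}.
    Root lime: left subtree has 2 nodes {hop, lily}, right has 3 {cedar, teak, ash}.
      Root lily: left subtree has 1 node {hop}, right has 0 { }.
      Root cedar: left subtree has 0 nodes { }, right has 2 {teak, ash}.
        Root ash: left subtree has 1 node {teak}, right has 0 { }.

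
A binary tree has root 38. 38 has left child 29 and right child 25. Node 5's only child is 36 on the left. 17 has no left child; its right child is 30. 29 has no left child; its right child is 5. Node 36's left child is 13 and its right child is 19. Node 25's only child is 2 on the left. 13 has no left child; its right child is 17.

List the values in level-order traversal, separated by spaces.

38 29 25 5 2 36 13 19 17 30

Level-order visits nodes level by level from the root, left to right within each level.
Level 0: 38
Level 1: 29, 25
Level 2: 5, 2
Level 3: 36
Level 4: 13, 19
Level 5: 17
Level 6: 30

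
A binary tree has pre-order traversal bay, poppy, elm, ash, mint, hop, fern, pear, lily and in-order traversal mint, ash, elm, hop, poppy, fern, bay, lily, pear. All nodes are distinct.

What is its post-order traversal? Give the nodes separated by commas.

mint, ash, hop, elm, fern, poppy, lily, pear, bay

The first element of pre-order is the root; it splits in-order into left and right subtrees.
Root bay: left subtree has 6 nodes {mint, ash, elm, hop, poppy, fern}, right has 2 {lily, pear}.
  Root poppy: left subtree has 4 nodes {mint, ash, elm, hop}, right has 1 {fern}.
    Root elm: left subtree has 2 nodes {mint, ash}, right has 1 {hop}.
      Root ash: left subtree has 1 node {mint}, right has 0 { }.
  Root pear: left subtree has 1 node {lily}, right has 0 { }.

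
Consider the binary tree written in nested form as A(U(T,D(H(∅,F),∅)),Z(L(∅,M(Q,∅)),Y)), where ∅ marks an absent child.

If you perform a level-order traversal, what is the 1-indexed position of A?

Level-order visits nodes level by level from the root, left to right within each level.
Level 0: A
Level 1: U, Z
Level 2: T, D, L, Y
Level 3: H, M
Level 4: F, Q
Full level-order sequence: A, U, Z, T, D, L, Y, H, M, F, Q.

1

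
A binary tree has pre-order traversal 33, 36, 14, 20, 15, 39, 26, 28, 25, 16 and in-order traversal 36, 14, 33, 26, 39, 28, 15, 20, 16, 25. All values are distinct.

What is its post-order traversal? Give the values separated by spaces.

14 36 26 28 39 15 16 25 20 33

The first element of pre-order is the root; it splits in-order into left and right subtrees.
Root 33: left subtree has 2 nodes {36, 14}, right has 7 {26, 39, 28, 15, 20, 16, 25}.
  Root 36: left subtree has 0 nodes { }, right has 1 {14}.
  Root 20: left subtree has 4 nodes {26, 39, 28, 15}, right has 2 {16, 25}.
    Root 15: left subtree has 3 nodes {26, 39, 28}, right has 0 { }.
      Root 39: left subtree has 1 node {26}, right has 1 {28}.
    Root 25: left subtree has 1 node {16}, right has 0 { }.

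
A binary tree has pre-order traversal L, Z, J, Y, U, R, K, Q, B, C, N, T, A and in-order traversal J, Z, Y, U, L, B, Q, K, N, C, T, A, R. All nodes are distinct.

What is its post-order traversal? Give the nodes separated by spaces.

The first element of pre-order is the root; it splits in-order into left and right subtrees.
Root L: left subtree has 4 nodes {J, Z, Y, U}, right has 8 {B, Q, K, N, C, T, A, R}.
  Root Z: left subtree has 1 node {J}, right has 2 {Y, U}.
    Root Y: left subtree has 0 nodes { }, right has 1 {U}.
  Root R: left subtree has 7 nodes {B, Q, K, N, C, T, A}, right has 0 { }.
    Root K: left subtree has 2 nodes {B, Q}, right has 4 {N, C, T, A}.
      Root Q: left subtree has 1 node {B}, right has 0 { }.
      Root C: left subtree has 1 node {N}, right has 2 {T, A}.
        Root T: left subtree has 0 nodes { }, right has 1 {A}.

J U Y Z B Q N A T C K R L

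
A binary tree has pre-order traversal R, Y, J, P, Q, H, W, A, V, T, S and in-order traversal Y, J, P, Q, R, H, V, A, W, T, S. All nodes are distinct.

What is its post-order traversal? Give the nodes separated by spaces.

Q P J Y V A S T W H R

The first element of pre-order is the root; it splits in-order into left and right subtrees.
Root R: left subtree has 4 nodes {Y, J, P, Q}, right has 6 {H, V, A, W, T, S}.
  Root Y: left subtree has 0 nodes { }, right has 3 {J, P, Q}.
    Root J: left subtree has 0 nodes { }, right has 2 {P, Q}.
      Root P: left subtree has 0 nodes { }, right has 1 {Q}.
  Root H: left subtree has 0 nodes { }, right has 5 {V, A, W, T, S}.
    Root W: left subtree has 2 nodes {V, A}, right has 2 {T, S}.
      Root A: left subtree has 1 node {V}, right has 0 { }.
      Root T: left subtree has 0 nodes { }, right has 1 {S}.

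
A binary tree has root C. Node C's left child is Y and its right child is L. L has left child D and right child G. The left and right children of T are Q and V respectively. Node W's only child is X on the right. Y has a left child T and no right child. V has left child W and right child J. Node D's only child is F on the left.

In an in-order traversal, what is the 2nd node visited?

T

In-order visits the left subtree, then the node, then the right subtree.
At C: go left to Y.
  At Y: go left to T.
    At T: go left to Q.
      Q is a leaf — visit Q.
    Visit T.
    At T: go right to V.
      At V: go left to W.
        At W: no left child.
        Visit W.
        At W: go right to X.
          X is a leaf — visit X.
      Visit V.
      At V: go right to J.
        J is a leaf — visit J.
  Visit Y.
  At Y: no right child.
Visit C.
At C: go right to L.
  At L: go left to D.
    At D: go left to F.
      F is a leaf — visit F.
    Visit D.
    At D: no right child.
  Visit L.
  At L: go right to G.
    G is a leaf — visit G.
Full in-order sequence: Q, T, W, X, V, J, Y, C, F, D, L, G.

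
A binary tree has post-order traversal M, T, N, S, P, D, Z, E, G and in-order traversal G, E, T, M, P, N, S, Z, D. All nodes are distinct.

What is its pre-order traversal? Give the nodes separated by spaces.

G E Z P T M S N D

The last element of post-order is the root; it splits in-order into left and right subtrees.
Root G: left subtree has 0 nodes { }, right has 8 {E, T, M, P, N, S, Z, D}.
  Root E: left subtree has 0 nodes { }, right has 7 {T, M, P, N, S, Z, D}.
    Root Z: left subtree has 5 nodes {T, M, P, N, S}, right has 1 {D}.
      Root P: left subtree has 2 nodes {T, M}, right has 2 {N, S}.
        Root T: left subtree has 0 nodes { }, right has 1 {M}.
        Root S: left subtree has 1 node {N}, right has 0 { }.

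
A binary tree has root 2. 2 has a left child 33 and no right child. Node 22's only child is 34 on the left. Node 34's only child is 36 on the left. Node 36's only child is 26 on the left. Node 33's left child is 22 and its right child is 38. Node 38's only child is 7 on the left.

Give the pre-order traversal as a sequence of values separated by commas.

2, 33, 22, 34, 36, 26, 38, 7

Pre-order visits the node, then its left subtree, then its right subtree.
Visit 2.
At 2: go left to 33.
  Visit 33.
  At 33: go left to 22.
    Visit 22.
    At 22: go left to 34.
      Visit 34.
      At 34: go left to 36.
        Visit 36.
        At 36: go left to 26.
          26 is a leaf — visit 26.
        At 36: no right child.
      At 34: no right child.
    At 22: no right child.
  At 33: go right to 38.
    Visit 38.
    At 38: go left to 7.
      7 is a leaf — visit 7.
    At 38: no right child.
At 2: no right child.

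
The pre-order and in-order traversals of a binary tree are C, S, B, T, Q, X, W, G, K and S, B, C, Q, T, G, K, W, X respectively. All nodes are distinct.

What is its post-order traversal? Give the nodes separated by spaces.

B S Q K G W X T C

The first element of pre-order is the root; it splits in-order into left and right subtrees.
Root C: left subtree has 2 nodes {S, B}, right has 6 {Q, T, G, K, W, X}.
  Root S: left subtree has 0 nodes { }, right has 1 {B}.
  Root T: left subtree has 1 node {Q}, right has 4 {G, K, W, X}.
    Root X: left subtree has 3 nodes {G, K, W}, right has 0 { }.
      Root W: left subtree has 2 nodes {G, K}, right has 0 { }.
        Root G: left subtree has 0 nodes { }, right has 1 {K}.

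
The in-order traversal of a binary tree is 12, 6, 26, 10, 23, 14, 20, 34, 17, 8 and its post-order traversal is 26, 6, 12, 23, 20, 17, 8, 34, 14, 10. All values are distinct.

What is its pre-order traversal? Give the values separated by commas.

10, 12, 6, 26, 14, 23, 34, 20, 8, 17

The last element of post-order is the root; it splits in-order into left and right subtrees.
Root 10: left subtree has 3 nodes {12, 6, 26}, right has 6 {23, 14, 20, 34, 17, 8}.
  Root 12: left subtree has 0 nodes { }, right has 2 {6, 26}.
    Root 6: left subtree has 0 nodes { }, right has 1 {26}.
  Root 14: left subtree has 1 node {23}, right has 4 {20, 34, 17, 8}.
    Root 34: left subtree has 1 node {20}, right has 2 {17, 8}.
      Root 8: left subtree has 1 node {17}, right has 0 { }.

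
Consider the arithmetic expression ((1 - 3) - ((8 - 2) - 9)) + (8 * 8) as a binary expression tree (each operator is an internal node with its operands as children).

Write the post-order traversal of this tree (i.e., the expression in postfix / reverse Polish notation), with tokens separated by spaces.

Post-order on an expression tree gives postfix notation: for each operator, emit left operand, right operand, then the operator.

1 3 - 8 2 - 9 - - 8 8 * +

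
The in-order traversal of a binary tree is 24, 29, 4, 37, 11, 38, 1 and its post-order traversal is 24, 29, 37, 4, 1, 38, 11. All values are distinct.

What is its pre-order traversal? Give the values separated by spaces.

11 4 29 24 37 38 1

The last element of post-order is the root; it splits in-order into left and right subtrees.
Root 11: left subtree has 4 nodes {24, 29, 4, 37}, right has 2 {38, 1}.
  Root 4: left subtree has 2 nodes {24, 29}, right has 1 {37}.
    Root 29: left subtree has 1 node {24}, right has 0 { }.
  Root 38: left subtree has 0 nodes { }, right has 1 {1}.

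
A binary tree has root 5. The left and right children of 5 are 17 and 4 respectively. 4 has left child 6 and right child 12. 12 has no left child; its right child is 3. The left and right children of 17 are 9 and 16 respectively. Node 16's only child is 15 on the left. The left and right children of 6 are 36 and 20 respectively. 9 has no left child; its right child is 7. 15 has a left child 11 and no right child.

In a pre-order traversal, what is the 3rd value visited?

Pre-order visits the node, then its left subtree, then its right subtree.
Visit 5.
At 5: go left to 17.
  Visit 17.
  At 17: go left to 9.
    Visit 9.
    At 9: no left child.
    At 9: go right to 7.
      7 is a leaf — visit 7.
  At 17: go right to 16.
    Visit 16.
    At 16: go left to 15.
      Visit 15.
      At 15: go left to 11.
        11 is a leaf — visit 11.
      At 15: no right child.
    At 16: no right child.
At 5: go right to 4.
  Visit 4.
  At 4: go left to 6.
    Visit 6.
    At 6: go left to 36.
      36 is a leaf — visit 36.
    At 6: go right to 20.
      20 is a leaf — visit 20.
  At 4: go right to 12.
    Visit 12.
    At 12: no left child.
    At 12: go right to 3.
      3 is a leaf — visit 3.
Full pre-order sequence: 5, 17, 9, 7, 16, 15, 11, 4, 6, 36, 20, 12, 3.

9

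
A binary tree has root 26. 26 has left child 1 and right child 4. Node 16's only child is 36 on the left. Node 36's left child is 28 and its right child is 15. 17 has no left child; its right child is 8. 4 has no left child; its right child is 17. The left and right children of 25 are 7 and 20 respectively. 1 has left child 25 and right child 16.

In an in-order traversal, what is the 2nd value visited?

In-order visits the left subtree, then the node, then the right subtree.
At 26: go left to 1.
  At 1: go left to 25.
    At 25: go left to 7.
      7 is a leaf — visit 7.
    Visit 25.
    At 25: go right to 20.
      20 is a leaf — visit 20.
  Visit 1.
  At 1: go right to 16.
    At 16: go left to 36.
      At 36: go left to 28.
        28 is a leaf — visit 28.
      Visit 36.
      At 36: go right to 15.
        15 is a leaf — visit 15.
    Visit 16.
    At 16: no right child.
Visit 26.
At 26: go right to 4.
  At 4: no left child.
  Visit 4.
  At 4: go right to 17.
    At 17: no left child.
    Visit 17.
    At 17: go right to 8.
      8 is a leaf — visit 8.
Full in-order sequence: 7, 25, 20, 1, 28, 36, 15, 16, 26, 4, 17, 8.

25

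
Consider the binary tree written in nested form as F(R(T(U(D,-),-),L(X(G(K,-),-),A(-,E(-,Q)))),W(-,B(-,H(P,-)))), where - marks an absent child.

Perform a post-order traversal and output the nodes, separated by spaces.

D U T K G X Q E A L R P H B W F

Post-order visits the left subtree, then the right subtree, then the node.
At F: go left to R.
  At R: go left to T.
    At T: go left to U.
      At U: go left to D.
        D is a leaf — visit D.
      At U: no right child.
      Visit U.
    At T: no right child.
    Visit T.
  At R: go right to L.
    At L: go left to X.
      At X: go left to G.
        At G: go left to K.
          K is a leaf — visit K.
        At G: no right child.
        Visit G.
      At X: no right child.
      Visit X.
    At L: go right to A.
      At A: no left child.
      At A: go right to E.
        At E: no left child.
        At E: go right to Q.
          Q is a leaf — visit Q.
        Visit E.
      Visit A.
    Visit L.
  Visit R.
At F: go right to W.
  At W: no left child.
  At W: go right to B.
    At B: no left child.
    At B: go right to H.
      At H: go left to P.
        P is a leaf — visit P.
      At H: no right child.
      Visit H.
    Visit B.
  Visit W.
Visit F.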